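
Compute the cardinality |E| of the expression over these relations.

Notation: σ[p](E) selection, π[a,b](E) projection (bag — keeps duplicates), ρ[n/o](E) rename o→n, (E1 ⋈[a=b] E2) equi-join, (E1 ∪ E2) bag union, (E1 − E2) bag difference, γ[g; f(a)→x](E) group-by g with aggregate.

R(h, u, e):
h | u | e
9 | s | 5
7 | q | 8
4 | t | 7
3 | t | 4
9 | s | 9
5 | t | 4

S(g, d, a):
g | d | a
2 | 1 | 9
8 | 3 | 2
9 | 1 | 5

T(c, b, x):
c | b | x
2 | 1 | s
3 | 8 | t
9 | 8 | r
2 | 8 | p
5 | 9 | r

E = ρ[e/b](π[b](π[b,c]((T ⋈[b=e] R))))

Row counts bottom-up:
  T → 5
  R → 6
  (T ⋈[b=e] R) → 4
  π[b,c]((T ⋈[b=e] R)) → 4
  π[b](π[b,c]((T ⋈[b=e] R))) → 4
  ρ[e/b](π[b](π[b,c]((T ⋈[b=e] R)))) → 4

|E| = 4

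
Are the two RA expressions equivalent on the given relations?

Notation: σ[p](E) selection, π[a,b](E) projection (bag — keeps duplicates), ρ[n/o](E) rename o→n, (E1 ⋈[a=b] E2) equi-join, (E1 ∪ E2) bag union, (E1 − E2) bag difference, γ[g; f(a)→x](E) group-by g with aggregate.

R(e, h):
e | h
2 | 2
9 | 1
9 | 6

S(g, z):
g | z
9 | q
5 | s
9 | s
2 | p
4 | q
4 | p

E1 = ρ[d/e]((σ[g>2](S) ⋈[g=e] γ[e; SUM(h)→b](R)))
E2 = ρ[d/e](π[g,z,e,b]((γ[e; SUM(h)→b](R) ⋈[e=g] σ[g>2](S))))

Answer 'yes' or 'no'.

E1 stepwise |·|:
  S → 6
  σ[g>2](S) → 5
  R → 3
  γ[e; SUM(h)→b](R) → 2
  (σ[g>2](S) ⋈[g=e] γ[e; SUM(h)→b](R)) → 2
  ρ[d/e]((σ[g>2](S) ⋈[g=e] γ[e; SUM(h)→b](R))) → 2
E2 stepwise |·|:
  R → 3
  γ[e; SUM(h)→b](R) → 2
  S → 6
  σ[g>2](S) → 5
  (γ[e; SUM(h)→b](R) ⋈[e=g] σ[g>2](S)) → 2
  π[g,z,e,b]((γ[e; SUM(h)→b](R) ⋈[e=g] σ[g>2](S))) → 2
  ρ[d/e](π[g,z,e,b]((γ[e; SUM(h)→b](R) ⋈[e=g] σ[g>2](S)))) → 2

E1 and E2 produce the same multiset:
g | z | d | b
9 | q | 9 | 7
9 | s | 9 | 7

yes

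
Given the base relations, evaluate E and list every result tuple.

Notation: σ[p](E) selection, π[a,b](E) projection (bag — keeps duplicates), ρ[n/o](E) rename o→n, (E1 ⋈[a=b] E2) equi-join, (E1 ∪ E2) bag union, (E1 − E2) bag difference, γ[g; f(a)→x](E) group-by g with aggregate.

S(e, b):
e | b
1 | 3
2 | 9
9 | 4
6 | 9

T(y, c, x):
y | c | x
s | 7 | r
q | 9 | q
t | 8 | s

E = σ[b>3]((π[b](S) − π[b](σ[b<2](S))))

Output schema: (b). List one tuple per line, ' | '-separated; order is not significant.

Row counts bottom-up:
  S → 4
  π[b](S) → 4
  S → 4
  σ[b<2](S) → 0
  π[b](σ[b<2](S)) → 0
  (π[b](S) − π[b](σ[b<2](S))) → 4
  σ[b>3]((π[b](S) − π[b](σ[b<2](S)))) → 3

== RESULT ==
b
4
9
9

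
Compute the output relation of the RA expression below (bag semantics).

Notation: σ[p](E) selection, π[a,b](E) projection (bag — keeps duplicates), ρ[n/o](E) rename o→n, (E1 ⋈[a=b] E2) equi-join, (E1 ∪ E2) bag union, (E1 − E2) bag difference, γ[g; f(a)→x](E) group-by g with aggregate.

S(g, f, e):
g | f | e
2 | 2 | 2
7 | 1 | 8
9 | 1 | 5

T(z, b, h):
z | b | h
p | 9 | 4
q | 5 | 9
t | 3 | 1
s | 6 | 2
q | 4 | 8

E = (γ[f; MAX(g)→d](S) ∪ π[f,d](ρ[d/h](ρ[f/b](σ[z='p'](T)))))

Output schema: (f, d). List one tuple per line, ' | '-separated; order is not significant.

Subexpression sizes:
  S → 3
  γ[f; MAX(g)→d](S) → 2
  T → 5
  σ[z='p'](T) → 1
  ρ[f/b](σ[z='p'](T)) → 1
  ρ[d/h](ρ[f/b](σ[z='p'](T))) → 1
  π[f,d](ρ[d/h](ρ[f/b](σ[z='p'](T)))) → 1
  (γ[f; MAX(g)→d](S) ∪ π[f,d](ρ[d/h](ρ[f/b](σ[z='p'](T))))) → 3

== RESULT ==
f | d
1 | 9
2 | 2
9 | 4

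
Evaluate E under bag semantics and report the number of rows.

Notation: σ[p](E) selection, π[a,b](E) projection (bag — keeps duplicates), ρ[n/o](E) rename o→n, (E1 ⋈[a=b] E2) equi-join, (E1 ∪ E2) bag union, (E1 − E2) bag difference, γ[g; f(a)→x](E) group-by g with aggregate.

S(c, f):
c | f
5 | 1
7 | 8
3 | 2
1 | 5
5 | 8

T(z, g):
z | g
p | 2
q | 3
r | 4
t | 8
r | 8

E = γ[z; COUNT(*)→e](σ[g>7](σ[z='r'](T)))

Row counts bottom-up:
  T → 5
  σ[z='r'](T) → 2
  σ[g>7](σ[z='r'](T)) → 1
  γ[z; COUNT(*)→e](σ[g>7](σ[z='r'](T))) → 1

|E| = 1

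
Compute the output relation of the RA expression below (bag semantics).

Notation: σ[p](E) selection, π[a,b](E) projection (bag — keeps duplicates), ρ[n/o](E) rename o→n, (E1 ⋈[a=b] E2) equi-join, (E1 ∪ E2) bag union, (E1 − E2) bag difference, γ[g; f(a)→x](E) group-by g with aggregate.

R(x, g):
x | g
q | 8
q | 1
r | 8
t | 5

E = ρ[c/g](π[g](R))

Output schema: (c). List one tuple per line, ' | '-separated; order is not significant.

Subexpression sizes:
  R → 4
  π[g](R) → 4
  ρ[c/g](π[g](R)) → 4

== RESULT ==
c
1
5
8
8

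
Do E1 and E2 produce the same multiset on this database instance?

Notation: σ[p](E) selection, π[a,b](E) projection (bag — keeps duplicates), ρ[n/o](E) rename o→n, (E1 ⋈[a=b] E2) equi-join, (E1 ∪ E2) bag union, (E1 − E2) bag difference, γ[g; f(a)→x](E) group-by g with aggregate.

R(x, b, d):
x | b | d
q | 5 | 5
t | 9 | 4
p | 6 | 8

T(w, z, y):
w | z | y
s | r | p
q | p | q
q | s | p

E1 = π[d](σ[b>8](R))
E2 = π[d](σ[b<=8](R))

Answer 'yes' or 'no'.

E1 subexpression sizes:
  R → 3
  σ[b>8](R) → 1
  π[d](σ[b>8](R)) → 1
E2 subexpression sizes:
  R → 3
  σ[b<=8](R) → 2
  π[d](σ[b<=8](R)) → 2

E1 result:
d
4
E2 result:
d
5
8
Witness: (8,) appears 0× in E1 but 1× in E2.

no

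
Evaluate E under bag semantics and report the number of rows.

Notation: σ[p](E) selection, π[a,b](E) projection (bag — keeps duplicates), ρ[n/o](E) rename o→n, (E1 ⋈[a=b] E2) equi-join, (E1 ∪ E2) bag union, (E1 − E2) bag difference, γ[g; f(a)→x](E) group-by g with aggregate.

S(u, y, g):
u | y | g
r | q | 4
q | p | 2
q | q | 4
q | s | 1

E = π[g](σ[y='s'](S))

Subexpression sizes:
  S → 4
  σ[y='s'](S) → 1
  π[g](σ[y='s'](S)) → 1

|E| = 1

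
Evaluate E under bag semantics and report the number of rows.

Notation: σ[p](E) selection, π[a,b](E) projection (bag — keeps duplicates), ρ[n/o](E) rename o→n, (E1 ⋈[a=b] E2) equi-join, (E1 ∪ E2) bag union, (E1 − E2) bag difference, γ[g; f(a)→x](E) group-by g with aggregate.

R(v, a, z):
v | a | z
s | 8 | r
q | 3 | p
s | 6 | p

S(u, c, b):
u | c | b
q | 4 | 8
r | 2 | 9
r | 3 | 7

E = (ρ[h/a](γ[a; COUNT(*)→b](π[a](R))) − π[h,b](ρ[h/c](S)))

Stepwise |·|:
  R → 3
  π[a](R) → 3
  γ[a; COUNT(*)→b](π[a](R)) → 3
  ρ[h/a](γ[a; COUNT(*)→b](π[a](R))) → 3
  S → 3
  ρ[h/c](S) → 3
  π[h,b](ρ[h/c](S)) → 3
  (ρ[h/a](γ[a; COUNT(*)→b](π[a](R))) − π[h,b](ρ[h/c](S))) → 3

|E| = 3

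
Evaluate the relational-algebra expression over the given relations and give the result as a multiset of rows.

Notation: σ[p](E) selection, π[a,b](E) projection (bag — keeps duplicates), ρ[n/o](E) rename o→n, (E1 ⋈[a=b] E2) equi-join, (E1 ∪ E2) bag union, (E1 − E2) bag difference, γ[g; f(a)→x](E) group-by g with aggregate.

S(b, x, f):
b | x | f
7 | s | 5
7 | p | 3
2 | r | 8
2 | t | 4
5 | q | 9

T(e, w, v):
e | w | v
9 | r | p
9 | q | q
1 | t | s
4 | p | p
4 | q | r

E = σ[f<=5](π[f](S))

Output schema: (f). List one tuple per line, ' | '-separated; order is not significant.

Row counts bottom-up:
  S → 5
  π[f](S) → 5
  σ[f<=5](π[f](S)) → 3

== RESULT ==
f
3
4
5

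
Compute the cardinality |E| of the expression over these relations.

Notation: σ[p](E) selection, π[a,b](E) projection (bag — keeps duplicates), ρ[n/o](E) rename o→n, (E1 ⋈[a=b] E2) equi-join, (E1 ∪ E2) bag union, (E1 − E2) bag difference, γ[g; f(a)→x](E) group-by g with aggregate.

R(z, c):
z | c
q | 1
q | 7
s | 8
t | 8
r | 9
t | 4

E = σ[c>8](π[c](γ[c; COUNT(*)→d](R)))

Per-node cardinality:
  R → 6
  γ[c; COUNT(*)→d](R) → 5
  π[c](γ[c; COUNT(*)→d](R)) → 5
  σ[c>8](π[c](γ[c; COUNT(*)→d](R))) → 1

|E| = 1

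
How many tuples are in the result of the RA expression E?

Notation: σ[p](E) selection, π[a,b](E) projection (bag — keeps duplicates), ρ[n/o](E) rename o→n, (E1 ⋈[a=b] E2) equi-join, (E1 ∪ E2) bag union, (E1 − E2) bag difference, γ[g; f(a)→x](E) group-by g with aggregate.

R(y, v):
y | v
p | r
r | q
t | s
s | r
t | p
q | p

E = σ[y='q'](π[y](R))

Stepwise |·|:
  R → 6
  π[y](R) → 6
  σ[y='q'](π[y](R)) → 1

|E| = 1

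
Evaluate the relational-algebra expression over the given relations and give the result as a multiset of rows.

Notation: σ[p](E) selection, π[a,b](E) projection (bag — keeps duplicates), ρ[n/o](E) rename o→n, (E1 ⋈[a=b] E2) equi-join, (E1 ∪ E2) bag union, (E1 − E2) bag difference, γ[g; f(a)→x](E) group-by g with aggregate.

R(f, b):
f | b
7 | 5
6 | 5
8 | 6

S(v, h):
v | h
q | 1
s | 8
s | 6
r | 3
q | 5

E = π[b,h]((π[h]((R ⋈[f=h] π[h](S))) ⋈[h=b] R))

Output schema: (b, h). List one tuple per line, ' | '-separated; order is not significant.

Row counts bottom-up:
  R → 3
  S → 5
  π[h](S) → 5
  (R ⋈[f=h] π[h](S)) → 2
  π[h]((R ⋈[f=h] π[h](S))) → 2
  R → 3
  (π[h]((R ⋈[f=h] π[h](S))) ⋈[h=b] R) → 1
  π[b,h]((π[h]((R ⋈[f=h] π[h](S))) ⋈[h=b] R)) → 1

== RESULT ==
b | h
6 | 6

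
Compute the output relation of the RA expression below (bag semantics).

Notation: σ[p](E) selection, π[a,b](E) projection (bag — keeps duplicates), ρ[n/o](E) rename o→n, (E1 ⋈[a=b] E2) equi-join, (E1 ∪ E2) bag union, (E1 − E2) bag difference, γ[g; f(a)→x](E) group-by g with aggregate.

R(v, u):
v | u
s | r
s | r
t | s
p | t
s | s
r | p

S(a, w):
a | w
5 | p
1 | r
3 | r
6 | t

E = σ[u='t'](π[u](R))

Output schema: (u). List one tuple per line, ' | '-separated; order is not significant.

Per-node cardinality:
  R → 6
  π[u](R) → 6
  σ[u='t'](π[u](R)) → 1

== RESULT ==
u
t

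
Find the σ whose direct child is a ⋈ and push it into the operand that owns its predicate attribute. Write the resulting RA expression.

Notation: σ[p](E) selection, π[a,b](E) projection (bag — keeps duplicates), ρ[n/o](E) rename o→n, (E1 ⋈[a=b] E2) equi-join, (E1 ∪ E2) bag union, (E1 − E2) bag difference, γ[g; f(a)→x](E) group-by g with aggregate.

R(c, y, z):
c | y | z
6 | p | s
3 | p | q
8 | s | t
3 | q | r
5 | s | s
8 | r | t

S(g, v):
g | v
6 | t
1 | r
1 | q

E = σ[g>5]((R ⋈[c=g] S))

σ filters on g, owned by the right side.
E' = (R ⋈[c=g] σ[g>5](S))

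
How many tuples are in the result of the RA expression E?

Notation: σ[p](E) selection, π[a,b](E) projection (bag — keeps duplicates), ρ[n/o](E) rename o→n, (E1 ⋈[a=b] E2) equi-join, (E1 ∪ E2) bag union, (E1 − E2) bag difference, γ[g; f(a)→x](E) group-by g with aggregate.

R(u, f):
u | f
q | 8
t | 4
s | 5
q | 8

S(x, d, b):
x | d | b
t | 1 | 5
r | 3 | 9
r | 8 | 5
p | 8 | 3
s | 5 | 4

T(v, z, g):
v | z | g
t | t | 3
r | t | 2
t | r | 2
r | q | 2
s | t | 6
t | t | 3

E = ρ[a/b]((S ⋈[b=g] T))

Stepwise |·|:
  S → 5
  T → 6
  (S ⋈[b=g] T) → 2
  ρ[a/b]((S ⋈[b=g] T)) → 2

|E| = 2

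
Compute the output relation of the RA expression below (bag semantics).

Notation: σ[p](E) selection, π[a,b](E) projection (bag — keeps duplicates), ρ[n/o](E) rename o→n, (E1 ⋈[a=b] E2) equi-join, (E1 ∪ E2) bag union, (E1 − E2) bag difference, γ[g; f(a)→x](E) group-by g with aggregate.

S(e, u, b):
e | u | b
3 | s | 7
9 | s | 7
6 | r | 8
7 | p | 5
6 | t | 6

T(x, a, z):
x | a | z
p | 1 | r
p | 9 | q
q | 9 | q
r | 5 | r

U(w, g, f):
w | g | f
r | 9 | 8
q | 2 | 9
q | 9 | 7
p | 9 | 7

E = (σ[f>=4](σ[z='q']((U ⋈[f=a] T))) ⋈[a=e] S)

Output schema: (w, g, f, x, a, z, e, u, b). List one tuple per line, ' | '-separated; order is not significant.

Stepwise |·|:
  U → 4
  T → 4
  (U ⋈[f=a] T) → 2
  σ[z='q']((U ⋈[f=a] T)) → 2
  σ[f>=4](σ[z='q']((U ⋈[f=a] T))) → 2
  S → 5
  (σ[f>=4](σ[z='q']((U ⋈[f=a] T))) ⋈[a=e] S) → 2

== RESULT ==
w | g | f | x | a | z | e | u | b
q | 2 | 9 | p | 9 | q | 9 | s | 7
q | 2 | 9 | q | 9 | q | 9 | s | 7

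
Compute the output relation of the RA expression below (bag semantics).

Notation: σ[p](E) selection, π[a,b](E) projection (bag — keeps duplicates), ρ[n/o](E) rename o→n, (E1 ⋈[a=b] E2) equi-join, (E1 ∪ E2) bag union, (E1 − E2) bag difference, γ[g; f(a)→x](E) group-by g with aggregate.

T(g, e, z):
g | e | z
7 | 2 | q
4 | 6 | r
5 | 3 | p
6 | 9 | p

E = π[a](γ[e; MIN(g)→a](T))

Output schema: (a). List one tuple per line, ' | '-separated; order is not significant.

Row counts bottom-up:
  T → 4
  γ[e; MIN(g)→a](T) → 4
  π[a](γ[e; MIN(g)→a](T)) → 4

== RESULT ==
a
4
5
6
7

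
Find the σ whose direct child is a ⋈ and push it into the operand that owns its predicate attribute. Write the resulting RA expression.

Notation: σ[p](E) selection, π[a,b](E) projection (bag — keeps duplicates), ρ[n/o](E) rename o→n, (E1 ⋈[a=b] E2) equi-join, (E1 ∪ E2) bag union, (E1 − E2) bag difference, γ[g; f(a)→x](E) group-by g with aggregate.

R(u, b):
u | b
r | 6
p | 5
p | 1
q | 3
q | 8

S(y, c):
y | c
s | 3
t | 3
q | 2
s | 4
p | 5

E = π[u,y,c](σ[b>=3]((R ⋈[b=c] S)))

σ filters on b, owned by the left side.
E' = π[u,y,c]((σ[b>=3](R) ⋈[b=c] S))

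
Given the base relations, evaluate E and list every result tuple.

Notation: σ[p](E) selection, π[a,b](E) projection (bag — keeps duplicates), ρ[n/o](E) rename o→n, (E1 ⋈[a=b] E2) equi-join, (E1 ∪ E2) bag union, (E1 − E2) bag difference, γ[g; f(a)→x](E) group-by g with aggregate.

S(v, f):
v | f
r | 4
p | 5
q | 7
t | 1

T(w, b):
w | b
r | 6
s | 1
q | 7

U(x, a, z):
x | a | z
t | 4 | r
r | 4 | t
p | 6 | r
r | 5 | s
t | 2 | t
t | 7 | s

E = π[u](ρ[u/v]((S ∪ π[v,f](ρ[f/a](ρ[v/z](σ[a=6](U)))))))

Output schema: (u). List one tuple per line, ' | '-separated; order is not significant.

Per-node cardinality:
  S → 4
  U → 6
  σ[a=6](U) → 1
  ρ[v/z](σ[a=6](U)) → 1
  ρ[f/a](ρ[v/z](σ[a=6](U))) → 1
  π[v,f](ρ[f/a](ρ[v/z](σ[a=6](U)))) → 1
  (S ∪ π[v,f](ρ[f/a](ρ[v/z](σ[a=6](U))))) → 5
  ρ[u/v]((S ∪ π[v,f](ρ[f/a](ρ[v/z](σ[a=6](U)))))) → 5
  π[u](ρ[u/v]((S ∪ π[v,f](ρ[f/a](ρ[v/z](σ[a=6](U))))))) → 5

== RESULT ==
u
p
q
r
r
t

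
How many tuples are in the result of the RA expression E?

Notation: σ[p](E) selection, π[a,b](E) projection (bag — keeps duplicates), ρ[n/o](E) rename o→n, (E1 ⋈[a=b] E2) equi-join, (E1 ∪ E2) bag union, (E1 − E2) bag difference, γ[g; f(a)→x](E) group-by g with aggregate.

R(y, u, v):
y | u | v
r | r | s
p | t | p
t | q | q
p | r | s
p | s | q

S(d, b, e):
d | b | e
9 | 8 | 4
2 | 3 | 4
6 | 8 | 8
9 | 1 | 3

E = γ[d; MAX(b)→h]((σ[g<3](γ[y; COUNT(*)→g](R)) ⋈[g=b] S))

Row counts bottom-up:
  R → 5
  γ[y; COUNT(*)→g](R) → 3
  σ[g<3](γ[y; COUNT(*)→g](R)) → 2
  S → 4
  (σ[g<3](γ[y; COUNT(*)→g](R)) ⋈[g=b] S) → 2
  γ[d; MAX(b)→h]((σ[g<3](γ[y; COUNT(*)→g](R)) ⋈[g=b] S)) → 1

|E| = 1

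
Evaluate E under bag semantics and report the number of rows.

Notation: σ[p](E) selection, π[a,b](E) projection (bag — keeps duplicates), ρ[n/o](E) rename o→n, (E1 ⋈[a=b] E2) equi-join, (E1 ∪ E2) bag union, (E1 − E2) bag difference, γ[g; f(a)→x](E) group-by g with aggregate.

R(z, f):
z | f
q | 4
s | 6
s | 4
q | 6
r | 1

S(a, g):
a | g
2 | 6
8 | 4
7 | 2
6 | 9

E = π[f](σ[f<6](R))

Stepwise |·|:
  R → 5
  σ[f<6](R) → 3
  π[f](σ[f<6](R)) → 3

|E| = 3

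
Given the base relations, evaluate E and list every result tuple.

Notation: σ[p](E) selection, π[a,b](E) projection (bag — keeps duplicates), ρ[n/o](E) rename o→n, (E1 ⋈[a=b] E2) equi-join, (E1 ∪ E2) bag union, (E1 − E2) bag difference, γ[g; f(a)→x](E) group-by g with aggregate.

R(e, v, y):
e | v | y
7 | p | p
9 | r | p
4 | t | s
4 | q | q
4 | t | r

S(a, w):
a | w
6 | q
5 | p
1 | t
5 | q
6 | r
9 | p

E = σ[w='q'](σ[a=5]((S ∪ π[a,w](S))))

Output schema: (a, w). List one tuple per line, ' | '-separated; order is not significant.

Subexpression sizes:
  S → 6
  S → 6
  π[a,w](S) → 6
  (S ∪ π[a,w](S)) → 12
  σ[a=5]((S ∪ π[a,w](S))) → 4
  σ[w='q'](σ[a=5]((S ∪ π[a,w](S)))) → 2

== RESULT ==
a | w
5 | q
5 | q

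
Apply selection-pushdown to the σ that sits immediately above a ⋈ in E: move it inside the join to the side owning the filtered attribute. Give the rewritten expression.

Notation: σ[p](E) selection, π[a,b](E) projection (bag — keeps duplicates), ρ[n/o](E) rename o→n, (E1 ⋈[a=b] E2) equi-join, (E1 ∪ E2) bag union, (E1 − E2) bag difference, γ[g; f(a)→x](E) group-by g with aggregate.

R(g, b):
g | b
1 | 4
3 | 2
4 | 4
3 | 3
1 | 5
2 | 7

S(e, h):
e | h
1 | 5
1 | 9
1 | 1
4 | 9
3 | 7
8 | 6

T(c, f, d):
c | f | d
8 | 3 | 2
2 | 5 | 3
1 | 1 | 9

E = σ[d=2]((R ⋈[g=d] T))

σ filters on d, owned by the right side.
E' = (R ⋈[g=d] σ[d=2](T))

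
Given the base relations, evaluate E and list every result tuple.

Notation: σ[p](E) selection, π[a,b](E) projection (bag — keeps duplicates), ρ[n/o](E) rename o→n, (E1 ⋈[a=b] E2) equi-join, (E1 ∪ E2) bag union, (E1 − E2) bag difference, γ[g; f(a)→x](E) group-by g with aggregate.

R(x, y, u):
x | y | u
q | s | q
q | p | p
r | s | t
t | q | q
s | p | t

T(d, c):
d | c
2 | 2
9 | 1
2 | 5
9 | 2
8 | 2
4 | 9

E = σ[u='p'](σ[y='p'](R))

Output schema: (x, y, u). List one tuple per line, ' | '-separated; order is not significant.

Stepwise |·|:
  R → 5
  σ[y='p'](R) → 2
  σ[u='p'](σ[y='p'](R)) → 1

== RESULT ==
x | y | u
q | p | p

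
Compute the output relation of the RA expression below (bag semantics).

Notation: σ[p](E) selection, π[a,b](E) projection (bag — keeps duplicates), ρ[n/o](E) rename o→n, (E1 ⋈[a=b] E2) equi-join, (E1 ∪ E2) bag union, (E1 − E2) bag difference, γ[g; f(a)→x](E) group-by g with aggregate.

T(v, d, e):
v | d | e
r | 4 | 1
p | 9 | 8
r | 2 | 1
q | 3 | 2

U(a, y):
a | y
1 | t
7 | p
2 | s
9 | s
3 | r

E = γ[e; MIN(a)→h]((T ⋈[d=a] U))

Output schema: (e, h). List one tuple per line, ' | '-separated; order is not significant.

Subexpression sizes:
  T → 4
  U → 5
  (T ⋈[d=a] U) → 3
  γ[e; MIN(a)→h]((T ⋈[d=a] U)) → 3

== RESULT ==
e | h
1 | 2
2 | 3
8 | 9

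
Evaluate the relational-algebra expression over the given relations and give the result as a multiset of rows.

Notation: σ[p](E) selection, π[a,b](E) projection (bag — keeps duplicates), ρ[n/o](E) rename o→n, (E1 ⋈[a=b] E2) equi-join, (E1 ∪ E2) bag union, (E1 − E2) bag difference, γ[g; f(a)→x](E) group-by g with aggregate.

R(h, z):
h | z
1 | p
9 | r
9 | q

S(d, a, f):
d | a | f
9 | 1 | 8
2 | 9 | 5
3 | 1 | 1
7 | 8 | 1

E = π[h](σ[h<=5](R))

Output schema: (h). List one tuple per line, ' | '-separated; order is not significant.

Subexpression sizes:
  R → 3
  σ[h<=5](R) → 1
  π[h](σ[h<=5](R)) → 1

== RESULT ==
h
1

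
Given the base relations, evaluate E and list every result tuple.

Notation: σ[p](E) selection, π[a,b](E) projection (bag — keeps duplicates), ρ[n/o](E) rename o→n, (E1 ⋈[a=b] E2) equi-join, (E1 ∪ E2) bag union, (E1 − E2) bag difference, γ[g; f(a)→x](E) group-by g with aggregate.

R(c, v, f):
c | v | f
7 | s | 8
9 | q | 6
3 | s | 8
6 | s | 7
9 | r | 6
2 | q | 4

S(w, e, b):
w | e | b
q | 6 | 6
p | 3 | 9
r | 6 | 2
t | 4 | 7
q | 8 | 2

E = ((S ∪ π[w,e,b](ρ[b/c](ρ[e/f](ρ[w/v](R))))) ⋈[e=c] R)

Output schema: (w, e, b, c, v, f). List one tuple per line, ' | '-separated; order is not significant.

Per-node cardinality:
  S → 5
  R → 6
  ρ[w/v](R) → 6
  ρ[e/f](ρ[w/v](R)) → 6
  ρ[b/c](ρ[e/f](ρ[w/v](R))) → 6
  π[w,e,b](ρ[b/c](ρ[e/f](ρ[w/v](R)))) → 6
  (S ∪ π[w,e,b](ρ[b/c](ρ[e/f](ρ[w/v](R))))) → 11
  R → 6
  ((S ∪ π[w,e,b](ρ[b/c](ρ[e/f](ρ[w/v](R))))) ⋈[e=c] R) → 6

== RESULT ==
w | e | b | c | v | f
p | 3 | 9 | 3 | s | 8
q | 6 | 6 | 6 | s | 7
q | 6 | 9 | 6 | s | 7
r | 6 | 2 | 6 | s | 7
r | 6 | 9 | 6 | s | 7
s | 7 | 6 | 7 | s | 8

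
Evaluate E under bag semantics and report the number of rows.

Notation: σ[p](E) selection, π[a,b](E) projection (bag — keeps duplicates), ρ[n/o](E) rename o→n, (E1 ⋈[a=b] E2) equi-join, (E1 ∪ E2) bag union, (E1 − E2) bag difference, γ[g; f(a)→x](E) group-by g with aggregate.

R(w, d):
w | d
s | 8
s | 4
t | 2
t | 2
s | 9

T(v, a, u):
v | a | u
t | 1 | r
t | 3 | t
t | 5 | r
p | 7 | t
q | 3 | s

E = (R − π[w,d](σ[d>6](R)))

Subexpression sizes:
  R → 5
  R → 5
  σ[d>6](R) → 2
  π[w,d](σ[d>6](R)) → 2
  (R − π[w,d](σ[d>6](R))) → 3

|E| = 3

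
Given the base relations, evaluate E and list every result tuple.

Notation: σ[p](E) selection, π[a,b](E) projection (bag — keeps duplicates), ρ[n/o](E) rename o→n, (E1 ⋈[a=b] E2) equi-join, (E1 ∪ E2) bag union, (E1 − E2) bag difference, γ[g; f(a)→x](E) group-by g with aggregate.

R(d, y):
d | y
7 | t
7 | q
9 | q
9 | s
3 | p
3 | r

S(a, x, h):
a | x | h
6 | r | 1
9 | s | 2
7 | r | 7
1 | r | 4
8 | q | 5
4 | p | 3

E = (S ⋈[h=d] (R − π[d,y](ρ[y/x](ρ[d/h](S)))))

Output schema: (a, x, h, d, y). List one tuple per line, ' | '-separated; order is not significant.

Subexpression sizes:
  S → 6
  R → 6
  S → 6
  ρ[d/h](S) → 6
  ρ[y/x](ρ[d/h](S)) → 6
  π[d,y](ρ[y/x](ρ[d/h](S))) → 6
  (R − π[d,y](ρ[y/x](ρ[d/h](S)))) → 5
  (S ⋈[h=d] (R − π[d,y](ρ[y/x](ρ[d/h](S))))) → 3

== RESULT ==
a | x | h | d | y
4 | p | 3 | 3 | r
7 | r | 7 | 7 | q
7 | r | 7 | 7 | t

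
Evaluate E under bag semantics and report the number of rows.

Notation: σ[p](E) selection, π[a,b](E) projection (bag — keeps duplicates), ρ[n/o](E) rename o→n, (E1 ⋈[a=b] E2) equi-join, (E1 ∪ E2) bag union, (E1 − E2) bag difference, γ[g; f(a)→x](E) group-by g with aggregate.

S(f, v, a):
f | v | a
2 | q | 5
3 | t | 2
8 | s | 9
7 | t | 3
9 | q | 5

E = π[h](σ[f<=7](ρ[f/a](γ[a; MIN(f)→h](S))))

Per-node cardinality:
  S → 5
  γ[a; MIN(f)→h](S) → 4
  ρ[f/a](γ[a; MIN(f)→h](S)) → 4
  σ[f<=7](ρ[f/a](γ[a; MIN(f)→h](S))) → 3
  π[h](σ[f<=7](ρ[f/a](γ[a; MIN(f)→h](S)))) → 3

|E| = 3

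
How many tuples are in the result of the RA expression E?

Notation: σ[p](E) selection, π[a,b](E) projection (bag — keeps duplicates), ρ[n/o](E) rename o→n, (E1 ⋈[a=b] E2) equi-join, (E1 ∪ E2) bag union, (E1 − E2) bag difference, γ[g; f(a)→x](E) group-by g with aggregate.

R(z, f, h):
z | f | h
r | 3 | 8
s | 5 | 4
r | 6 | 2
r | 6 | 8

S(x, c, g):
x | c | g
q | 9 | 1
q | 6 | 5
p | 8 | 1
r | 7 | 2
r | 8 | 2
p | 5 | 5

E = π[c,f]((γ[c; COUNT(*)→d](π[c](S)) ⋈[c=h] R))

Per-node cardinality:
  S → 6
  π[c](S) → 6
  γ[c; COUNT(*)→d](π[c](S)) → 5
  R → 4
  (γ[c; COUNT(*)→d](π[c](S)) ⋈[c=h] R) → 2
  π[c,f]((γ[c; COUNT(*)→d](π[c](S)) ⋈[c=h] R)) → 2

|E| = 2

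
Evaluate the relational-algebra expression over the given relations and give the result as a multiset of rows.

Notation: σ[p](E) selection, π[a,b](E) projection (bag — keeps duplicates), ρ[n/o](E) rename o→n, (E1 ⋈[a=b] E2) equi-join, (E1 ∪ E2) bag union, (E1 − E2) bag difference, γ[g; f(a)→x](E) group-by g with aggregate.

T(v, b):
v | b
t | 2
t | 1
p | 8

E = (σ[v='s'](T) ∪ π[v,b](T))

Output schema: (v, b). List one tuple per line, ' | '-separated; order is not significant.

Subexpression sizes:
  T → 3
  σ[v='s'](T) → 0
  T → 3
  π[v,b](T) → 3
  (σ[v='s'](T) ∪ π[v,b](T)) → 3

== RESULT ==
v | b
p | 8
t | 1
t | 2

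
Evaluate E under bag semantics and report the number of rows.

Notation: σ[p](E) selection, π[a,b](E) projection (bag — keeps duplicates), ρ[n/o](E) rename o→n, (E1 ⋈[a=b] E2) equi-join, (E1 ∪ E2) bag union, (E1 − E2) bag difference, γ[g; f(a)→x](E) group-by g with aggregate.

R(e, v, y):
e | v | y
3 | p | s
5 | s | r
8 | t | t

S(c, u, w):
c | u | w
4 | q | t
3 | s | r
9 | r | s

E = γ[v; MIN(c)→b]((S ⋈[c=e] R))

Row counts bottom-up:
  S → 3
  R → 3
  (S ⋈[c=e] R) → 1
  γ[v; MIN(c)→b]((S ⋈[c=e] R)) → 1

|E| = 1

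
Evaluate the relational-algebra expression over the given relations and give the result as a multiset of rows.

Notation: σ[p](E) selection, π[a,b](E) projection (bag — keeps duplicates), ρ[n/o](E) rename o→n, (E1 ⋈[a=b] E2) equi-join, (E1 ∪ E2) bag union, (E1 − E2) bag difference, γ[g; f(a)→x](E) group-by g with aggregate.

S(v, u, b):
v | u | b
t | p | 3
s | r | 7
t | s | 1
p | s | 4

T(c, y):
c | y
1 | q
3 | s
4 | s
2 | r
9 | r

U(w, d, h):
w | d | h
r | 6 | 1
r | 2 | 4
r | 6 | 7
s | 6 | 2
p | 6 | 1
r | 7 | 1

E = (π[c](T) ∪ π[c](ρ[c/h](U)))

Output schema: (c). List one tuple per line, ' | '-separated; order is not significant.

Per-node cardinality:
  T → 5
  π[c](T) → 5
  U → 6
  ρ[c/h](U) → 6
  π[c](ρ[c/h](U)) → 6
  (π[c](T) ∪ π[c](ρ[c/h](U))) → 11

== RESULT ==
c
1
1
1
1
2
2
3
4
4
7
9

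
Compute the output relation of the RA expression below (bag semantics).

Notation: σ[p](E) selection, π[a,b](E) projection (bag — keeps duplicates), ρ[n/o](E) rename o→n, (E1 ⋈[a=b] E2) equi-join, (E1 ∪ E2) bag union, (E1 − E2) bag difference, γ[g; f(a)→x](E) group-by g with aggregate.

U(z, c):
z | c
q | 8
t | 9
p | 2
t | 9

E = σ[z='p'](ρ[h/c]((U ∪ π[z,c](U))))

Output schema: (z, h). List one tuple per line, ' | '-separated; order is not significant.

Row counts bottom-up:
  U → 4
  U → 4
  π[z,c](U) → 4
  (U ∪ π[z,c](U)) → 8
  ρ[h/c]((U ∪ π[z,c](U))) → 8
  σ[z='p'](ρ[h/c]((U ∪ π[z,c](U)))) → 2

== RESULT ==
z | h
p | 2
p | 2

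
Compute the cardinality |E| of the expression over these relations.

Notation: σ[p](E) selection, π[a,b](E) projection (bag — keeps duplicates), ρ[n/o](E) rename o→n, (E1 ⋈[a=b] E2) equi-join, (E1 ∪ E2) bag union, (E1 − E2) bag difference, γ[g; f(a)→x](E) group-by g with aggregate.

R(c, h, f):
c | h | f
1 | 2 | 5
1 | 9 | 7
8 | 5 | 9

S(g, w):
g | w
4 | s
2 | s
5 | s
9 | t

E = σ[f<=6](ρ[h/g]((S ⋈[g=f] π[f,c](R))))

Per-node cardinality:
  S → 4
  R → 3
  π[f,c](R) → 3
  (S ⋈[g=f] π[f,c](R)) → 2
  ρ[h/g]((S ⋈[g=f] π[f,c](R))) → 2
  σ[f<=6](ρ[h/g]((S ⋈[g=f] π[f,c](R)))) → 1

|E| = 1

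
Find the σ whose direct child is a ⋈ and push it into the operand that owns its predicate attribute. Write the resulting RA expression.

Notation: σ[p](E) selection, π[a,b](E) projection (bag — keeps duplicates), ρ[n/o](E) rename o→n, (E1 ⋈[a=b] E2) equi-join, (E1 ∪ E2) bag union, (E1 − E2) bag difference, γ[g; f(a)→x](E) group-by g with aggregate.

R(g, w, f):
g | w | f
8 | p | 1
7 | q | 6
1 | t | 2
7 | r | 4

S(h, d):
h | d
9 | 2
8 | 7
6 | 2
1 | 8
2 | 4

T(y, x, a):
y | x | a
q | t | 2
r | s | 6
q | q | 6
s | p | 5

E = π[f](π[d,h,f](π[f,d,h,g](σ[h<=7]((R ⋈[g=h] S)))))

σ filters on h, owned by the right side.
E' = π[f](π[d,h,f](π[f,d,h,g]((R ⋈[g=h] σ[h<=7](S)))))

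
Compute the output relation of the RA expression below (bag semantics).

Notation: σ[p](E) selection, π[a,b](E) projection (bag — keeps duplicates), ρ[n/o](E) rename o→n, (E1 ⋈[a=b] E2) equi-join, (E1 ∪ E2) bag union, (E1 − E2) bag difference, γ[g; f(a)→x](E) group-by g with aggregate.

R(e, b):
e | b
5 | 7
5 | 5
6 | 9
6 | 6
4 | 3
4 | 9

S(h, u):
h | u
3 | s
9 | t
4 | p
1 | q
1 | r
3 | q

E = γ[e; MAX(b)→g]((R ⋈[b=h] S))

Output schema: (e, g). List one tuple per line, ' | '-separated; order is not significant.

Row counts bottom-up:
  R → 6
  S → 6
  (R ⋈[b=h] S) → 4
  γ[e; MAX(b)→g]((R ⋈[b=h] S)) → 2

== RESULT ==
e | g
4 | 9
6 | 9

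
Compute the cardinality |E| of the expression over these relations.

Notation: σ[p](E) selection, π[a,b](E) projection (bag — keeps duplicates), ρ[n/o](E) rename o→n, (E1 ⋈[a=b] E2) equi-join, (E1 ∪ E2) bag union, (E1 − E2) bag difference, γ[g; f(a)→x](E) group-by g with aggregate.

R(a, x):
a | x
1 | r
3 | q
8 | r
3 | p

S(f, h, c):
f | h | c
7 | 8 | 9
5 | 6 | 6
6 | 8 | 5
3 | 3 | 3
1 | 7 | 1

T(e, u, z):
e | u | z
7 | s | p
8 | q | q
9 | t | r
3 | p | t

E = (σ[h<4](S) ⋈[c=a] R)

Per-node cardinality:
  S → 5
  σ[h<4](S) → 1
  R → 4
  (σ[h<4](S) ⋈[c=a] R) → 2

|E| = 2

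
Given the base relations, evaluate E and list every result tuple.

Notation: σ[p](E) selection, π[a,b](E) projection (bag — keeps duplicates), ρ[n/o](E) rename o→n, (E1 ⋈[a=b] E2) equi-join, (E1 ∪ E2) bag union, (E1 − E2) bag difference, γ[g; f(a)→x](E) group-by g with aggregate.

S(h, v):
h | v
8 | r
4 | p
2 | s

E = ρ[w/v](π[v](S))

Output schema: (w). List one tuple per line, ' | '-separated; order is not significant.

Per-node cardinality:
  S → 3
  π[v](S) → 3
  ρ[w/v](π[v](S)) → 3

== RESULT ==
w
p
r
s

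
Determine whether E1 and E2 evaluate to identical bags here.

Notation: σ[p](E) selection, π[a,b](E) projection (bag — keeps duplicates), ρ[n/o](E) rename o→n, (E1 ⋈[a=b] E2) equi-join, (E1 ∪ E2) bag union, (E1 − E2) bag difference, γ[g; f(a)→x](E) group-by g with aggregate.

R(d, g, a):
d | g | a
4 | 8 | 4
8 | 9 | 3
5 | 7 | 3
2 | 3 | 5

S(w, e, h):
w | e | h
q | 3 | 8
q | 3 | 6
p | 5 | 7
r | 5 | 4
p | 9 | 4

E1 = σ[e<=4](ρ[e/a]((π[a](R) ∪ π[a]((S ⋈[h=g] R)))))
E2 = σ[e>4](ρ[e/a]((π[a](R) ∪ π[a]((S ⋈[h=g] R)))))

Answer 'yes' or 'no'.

E1 per-node cardinality:
  R → 4
  π[a](R) → 4
  S → 5
  R → 4
  (S ⋈[h=g] R) → 2
  π[a]((S ⋈[h=g] R)) → 2
  (π[a](R) ∪ π[a]((S ⋈[h=g] R))) → 6
  ρ[e/a]((π[a](R) ∪ π[a]((S ⋈[h=g] R)))) → 6
  σ[e<=4](ρ[e/a]((π[a](R) ∪ π[a]((S ⋈[h=g] R))))) → 5
E2 per-node cardinality:
  R → 4
  π[a](R) → 4
  S → 5
  R → 4
  (S ⋈[h=g] R) → 2
  π[a]((S ⋈[h=g] R)) → 2
  (π[a](R) ∪ π[a]((S ⋈[h=g] R))) → 6
  ρ[e/a]((π[a](R) ∪ π[a]((S ⋈[h=g] R)))) → 6
  σ[e>4](ρ[e/a]((π[a](R) ∪ π[a]((S ⋈[h=g] R))))) → 1

E1 result:
e
3
3
3
4
4
E2 result:
e
5
Witness: (3,) appears 3× in E1 but 0× in E2.

no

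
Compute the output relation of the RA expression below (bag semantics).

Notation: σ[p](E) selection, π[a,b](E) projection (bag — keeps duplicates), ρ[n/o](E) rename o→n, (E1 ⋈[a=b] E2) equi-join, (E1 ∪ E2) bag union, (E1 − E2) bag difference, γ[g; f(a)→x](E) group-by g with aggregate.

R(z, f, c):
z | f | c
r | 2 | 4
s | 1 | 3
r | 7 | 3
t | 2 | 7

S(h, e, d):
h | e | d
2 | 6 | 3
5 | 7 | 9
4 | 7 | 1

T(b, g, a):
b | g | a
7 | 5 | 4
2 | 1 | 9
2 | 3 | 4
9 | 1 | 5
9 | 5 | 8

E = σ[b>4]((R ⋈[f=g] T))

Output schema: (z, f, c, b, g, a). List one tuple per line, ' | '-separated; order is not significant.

Per-node cardinality:
  R → 4
  T → 5
  (R ⋈[f=g] T) → 2
  σ[b>4]((R ⋈[f=g] T)) → 1

== RESULT ==
z | f | c | b | g | a
s | 1 | 3 | 9 | 1 | 5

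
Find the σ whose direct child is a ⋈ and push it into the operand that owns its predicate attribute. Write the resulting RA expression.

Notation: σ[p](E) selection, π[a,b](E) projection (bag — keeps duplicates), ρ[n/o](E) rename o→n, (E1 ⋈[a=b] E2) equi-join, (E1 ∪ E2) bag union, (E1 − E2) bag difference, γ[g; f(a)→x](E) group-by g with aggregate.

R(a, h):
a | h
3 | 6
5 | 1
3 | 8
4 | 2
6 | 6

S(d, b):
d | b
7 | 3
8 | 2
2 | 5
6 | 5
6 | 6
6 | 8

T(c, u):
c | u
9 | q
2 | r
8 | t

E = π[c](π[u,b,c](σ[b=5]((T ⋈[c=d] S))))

σ filters on b, owned by the right side.
E' = π[c](π[u,b,c]((T ⋈[c=d] σ[b=5](S))))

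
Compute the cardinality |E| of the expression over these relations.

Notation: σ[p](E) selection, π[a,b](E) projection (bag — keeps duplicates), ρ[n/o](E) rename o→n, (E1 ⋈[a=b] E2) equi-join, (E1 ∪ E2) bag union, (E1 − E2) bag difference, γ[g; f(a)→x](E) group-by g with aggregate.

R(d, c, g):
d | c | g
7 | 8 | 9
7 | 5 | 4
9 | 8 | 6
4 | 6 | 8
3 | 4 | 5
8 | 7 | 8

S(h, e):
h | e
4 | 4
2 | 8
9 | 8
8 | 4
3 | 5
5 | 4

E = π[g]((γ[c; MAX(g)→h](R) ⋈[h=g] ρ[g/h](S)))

Per-node cardinality:
  R → 6
  γ[c; MAX(g)→h](R) → 5
  S → 6
  ρ[g/h](S) → 6
  (γ[c; MAX(g)→h](R) ⋈[h=g] ρ[g/h](S)) → 5
  π[g]((γ[c; MAX(g)→h](R) ⋈[h=g] ρ[g/h](S))) → 5

|E| = 5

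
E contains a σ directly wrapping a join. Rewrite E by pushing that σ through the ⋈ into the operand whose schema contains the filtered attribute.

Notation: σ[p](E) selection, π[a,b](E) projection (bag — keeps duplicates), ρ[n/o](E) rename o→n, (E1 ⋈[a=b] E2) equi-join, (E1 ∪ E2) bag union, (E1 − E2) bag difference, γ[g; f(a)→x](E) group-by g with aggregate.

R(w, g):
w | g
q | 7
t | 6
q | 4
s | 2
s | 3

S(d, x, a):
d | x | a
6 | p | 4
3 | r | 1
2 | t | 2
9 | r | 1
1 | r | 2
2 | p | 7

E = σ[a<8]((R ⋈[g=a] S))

σ filters on a, owned by the right side.
E' = (R ⋈[g=a] σ[a<8](S))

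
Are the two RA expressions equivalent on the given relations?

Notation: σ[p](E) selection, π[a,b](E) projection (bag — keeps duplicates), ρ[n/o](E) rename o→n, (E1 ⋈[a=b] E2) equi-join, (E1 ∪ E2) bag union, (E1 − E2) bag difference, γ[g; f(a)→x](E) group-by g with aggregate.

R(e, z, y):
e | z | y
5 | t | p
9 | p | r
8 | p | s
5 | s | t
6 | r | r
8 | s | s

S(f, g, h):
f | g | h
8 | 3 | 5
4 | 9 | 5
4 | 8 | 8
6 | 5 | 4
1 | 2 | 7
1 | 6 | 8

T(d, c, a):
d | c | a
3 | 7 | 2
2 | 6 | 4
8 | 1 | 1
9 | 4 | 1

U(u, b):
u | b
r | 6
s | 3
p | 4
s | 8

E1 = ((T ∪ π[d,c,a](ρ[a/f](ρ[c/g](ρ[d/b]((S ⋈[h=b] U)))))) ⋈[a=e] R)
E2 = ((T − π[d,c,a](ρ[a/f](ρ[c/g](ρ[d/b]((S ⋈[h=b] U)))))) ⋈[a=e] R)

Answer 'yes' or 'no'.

E1 row counts bottom-up:
  T → 4
  S → 6
  U → 4
  (S ⋈[h=b] U) → 3
  ρ[d/b]((S ⋈[h=b] U)) → 3
  ρ[c/g](ρ[d/b]((S ⋈[h=b] U))) → 3
  ρ[a/f](ρ[c/g](ρ[d/b]((S ⋈[h=b] U)))) → 3
  π[d,c,a](ρ[a/f](ρ[c/g](ρ[d/b]((S ⋈[h=b] U))))) → 3
  (T ∪ π[d,c,a](ρ[a/f](ρ[c/g](ρ[d/b]((S ⋈[h=b] U)))))) → 7
  R → 6
  ((T ∪ π[d,c,a](ρ[a/f](ρ[c/g](ρ[d/b]((S ⋈[h=b] U)))))) ⋈[a=e] R) → 1
E2 row counts bottom-up:
  T → 4
  S → 6
  U → 4
  (S ⋈[h=b] U) → 3
  ρ[d/b]((S ⋈[h=b] U)) → 3
  ρ[c/g](ρ[d/b]((S ⋈[h=b] U))) → 3
  ρ[a/f](ρ[c/g](ρ[d/b]((S ⋈[h=b] U)))) → 3
  π[d,c,a](ρ[a/f](ρ[c/g](ρ[d/b]((S ⋈[h=b] U))))) → 3
  (T − π[d,c,a](ρ[a/f](ρ[c/g](ρ[d/b]((S ⋈[h=b] U)))))) → 4
  R → 6
  ((T − π[d,c,a](ρ[a/f](ρ[c/g](ρ[d/b]((S ⋈[h=b] U)))))) ⋈[a=e] R) → 0

E1 result:
d | c | a | e | z | y
4 | 5 | 6 | 6 | r | r
E2 result:
d | c | a | e | z | y
(0 rows)
Witness: (4, 5, 6, 6, 'r', 'r') appears 1× in E1 but 0× in E2.

no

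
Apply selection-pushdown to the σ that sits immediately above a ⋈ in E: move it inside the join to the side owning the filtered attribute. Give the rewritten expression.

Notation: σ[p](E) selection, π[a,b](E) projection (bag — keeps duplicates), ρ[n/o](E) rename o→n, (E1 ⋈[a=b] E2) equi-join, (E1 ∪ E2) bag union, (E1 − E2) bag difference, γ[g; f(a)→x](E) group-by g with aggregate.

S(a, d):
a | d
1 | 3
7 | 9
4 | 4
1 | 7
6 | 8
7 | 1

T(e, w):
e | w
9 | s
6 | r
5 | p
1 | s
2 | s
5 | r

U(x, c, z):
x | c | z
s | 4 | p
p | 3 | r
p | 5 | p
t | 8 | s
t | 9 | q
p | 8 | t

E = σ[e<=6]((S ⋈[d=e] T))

σ filters on e, owned by the right side.
E' = (S ⋈[d=e] σ[e<=6](T))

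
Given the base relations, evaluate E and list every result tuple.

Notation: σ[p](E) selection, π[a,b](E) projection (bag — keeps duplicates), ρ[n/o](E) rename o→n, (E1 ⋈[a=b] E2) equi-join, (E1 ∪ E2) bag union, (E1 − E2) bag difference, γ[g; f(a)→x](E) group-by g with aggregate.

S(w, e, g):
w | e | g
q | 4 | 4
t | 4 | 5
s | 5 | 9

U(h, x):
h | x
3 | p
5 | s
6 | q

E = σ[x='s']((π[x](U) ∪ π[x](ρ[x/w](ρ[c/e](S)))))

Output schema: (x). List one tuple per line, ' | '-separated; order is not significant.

Stepwise |·|:
  U → 3
  π[x](U) → 3
  S → 3
  ρ[c/e](S) → 3
  ρ[x/w](ρ[c/e](S)) → 3
  π[x](ρ[x/w](ρ[c/e](S))) → 3
  (π[x](U) ∪ π[x](ρ[x/w](ρ[c/e](S)))) → 6
  σ[x='s']((π[x](U) ∪ π[x](ρ[x/w](ρ[c/e](S))))) → 2

== RESULT ==
x
s
s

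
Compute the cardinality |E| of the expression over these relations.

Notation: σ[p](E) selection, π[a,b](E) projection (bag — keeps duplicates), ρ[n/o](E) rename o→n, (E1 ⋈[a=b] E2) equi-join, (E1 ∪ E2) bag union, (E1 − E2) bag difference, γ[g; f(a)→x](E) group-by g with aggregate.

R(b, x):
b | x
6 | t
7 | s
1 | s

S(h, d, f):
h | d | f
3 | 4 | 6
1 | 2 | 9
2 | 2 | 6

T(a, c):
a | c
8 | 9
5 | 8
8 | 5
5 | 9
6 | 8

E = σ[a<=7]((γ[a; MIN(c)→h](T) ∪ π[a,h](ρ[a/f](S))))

Subexpression sizes:
  T → 5
  γ[a; MIN(c)→h](T) → 3
  S → 3
  ρ[a/f](S) → 3
  π[a,h](ρ[a/f](S)) → 3
  (γ[a; MIN(c)→h](T) ∪ π[a,h](ρ[a/f](S))) → 6
  σ[a<=7]((γ[a; MIN(c)→h](T) ∪ π[a,h](ρ[a/f](S)))) → 4

|E| = 4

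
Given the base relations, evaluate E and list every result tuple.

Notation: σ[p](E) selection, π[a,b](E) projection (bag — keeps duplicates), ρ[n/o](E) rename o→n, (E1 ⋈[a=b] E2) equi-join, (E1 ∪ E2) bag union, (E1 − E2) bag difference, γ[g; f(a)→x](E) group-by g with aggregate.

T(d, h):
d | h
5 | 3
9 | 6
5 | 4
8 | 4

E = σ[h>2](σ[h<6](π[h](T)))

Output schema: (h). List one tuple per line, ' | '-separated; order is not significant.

Per-node cardinality:
  T → 4
  π[h](T) → 4
  σ[h<6](π[h](T)) → 3
  σ[h>2](σ[h<6](π[h](T))) → 3

== RESULT ==
h
3
4
4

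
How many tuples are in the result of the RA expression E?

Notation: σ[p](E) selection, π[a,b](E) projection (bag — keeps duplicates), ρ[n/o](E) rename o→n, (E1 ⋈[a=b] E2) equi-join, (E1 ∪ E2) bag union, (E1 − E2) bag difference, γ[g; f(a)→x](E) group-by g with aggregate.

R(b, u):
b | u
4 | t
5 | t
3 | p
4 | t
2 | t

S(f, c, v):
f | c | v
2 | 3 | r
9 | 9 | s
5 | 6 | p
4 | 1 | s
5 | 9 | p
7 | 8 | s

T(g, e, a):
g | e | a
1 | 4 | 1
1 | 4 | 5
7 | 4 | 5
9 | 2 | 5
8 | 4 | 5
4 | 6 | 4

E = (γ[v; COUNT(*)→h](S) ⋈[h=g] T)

Stepwise |·|:
  S → 6
  γ[v; COUNT(*)→h](S) → 3
  T → 6
  (γ[v; COUNT(*)→h](S) ⋈[h=g] T) → 2

|E| = 2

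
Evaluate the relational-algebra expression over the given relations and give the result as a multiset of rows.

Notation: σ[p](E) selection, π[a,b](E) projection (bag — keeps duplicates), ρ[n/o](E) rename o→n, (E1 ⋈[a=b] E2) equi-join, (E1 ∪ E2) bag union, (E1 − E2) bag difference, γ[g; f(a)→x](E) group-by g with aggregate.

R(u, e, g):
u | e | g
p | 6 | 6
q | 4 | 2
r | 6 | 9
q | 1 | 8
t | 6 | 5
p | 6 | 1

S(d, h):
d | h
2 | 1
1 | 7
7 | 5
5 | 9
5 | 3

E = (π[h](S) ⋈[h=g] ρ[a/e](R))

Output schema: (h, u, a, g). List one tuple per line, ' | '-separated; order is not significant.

Stepwise |·|:
  S → 5
  π[h](S) → 5
  R → 6
  ρ[a/e](R) → 6
  (π[h](S) ⋈[h=g] ρ[a/e](R)) → 3

== RESULT ==
h | u | a | g
1 | p | 6 | 1
5 | t | 6 | 5
9 | r | 6 | 9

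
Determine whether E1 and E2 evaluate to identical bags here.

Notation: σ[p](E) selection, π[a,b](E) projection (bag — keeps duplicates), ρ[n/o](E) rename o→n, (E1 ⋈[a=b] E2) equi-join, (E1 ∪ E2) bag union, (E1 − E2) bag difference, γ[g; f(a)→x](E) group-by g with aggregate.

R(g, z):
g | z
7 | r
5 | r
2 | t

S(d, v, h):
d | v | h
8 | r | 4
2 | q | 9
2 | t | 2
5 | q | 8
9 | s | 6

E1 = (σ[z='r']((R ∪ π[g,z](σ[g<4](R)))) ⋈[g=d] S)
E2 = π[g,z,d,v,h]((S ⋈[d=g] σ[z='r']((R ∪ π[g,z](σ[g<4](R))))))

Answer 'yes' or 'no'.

E1 stepwise |·|:
  R → 3
  R → 3
  σ[g<4](R) → 1
  π[g,z](σ[g<4](R)) → 1
  (R ∪ π[g,z](σ[g<4](R))) → 4
  σ[z='r']((R ∪ π[g,z](σ[g<4](R)))) → 2
  S → 5
  (σ[z='r']((R ∪ π[g,z](σ[g<4](R)))) ⋈[g=d] S) → 1
E2 stepwise |·|:
  S → 5
  R → 3
  R → 3
  σ[g<4](R) → 1
  π[g,z](σ[g<4](R)) → 1
  (R ∪ π[g,z](σ[g<4](R))) → 4
  σ[z='r']((R ∪ π[g,z](σ[g<4](R)))) → 2
  (S ⋈[d=g] σ[z='r']((R ∪ π[g,z](σ[g<4](R))))) → 1
  π[g,z,d,v,h]((S ⋈[d=g] σ[z='r']((R ∪ π[g,z](σ[g<4](R)))))) → 1

E1 and E2 produce the same multiset:
g | z | d | v | h
5 | r | 5 | q | 8

yes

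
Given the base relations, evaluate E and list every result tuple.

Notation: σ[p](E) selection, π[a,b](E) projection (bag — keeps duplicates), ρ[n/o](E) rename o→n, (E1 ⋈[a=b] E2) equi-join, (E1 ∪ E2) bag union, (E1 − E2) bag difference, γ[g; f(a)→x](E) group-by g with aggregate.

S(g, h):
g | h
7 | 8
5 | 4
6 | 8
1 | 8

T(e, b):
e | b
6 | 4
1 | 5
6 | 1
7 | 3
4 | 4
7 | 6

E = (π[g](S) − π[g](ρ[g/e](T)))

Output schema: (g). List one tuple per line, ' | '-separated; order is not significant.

Row counts bottom-up:
  S → 4
  π[g](S) → 4
  T → 6
  ρ[g/e](T) → 6
  π[g](ρ[g/e](T)) → 6
  (π[g](S) − π[g](ρ[g/e](T))) → 1

== RESULT ==
g
5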